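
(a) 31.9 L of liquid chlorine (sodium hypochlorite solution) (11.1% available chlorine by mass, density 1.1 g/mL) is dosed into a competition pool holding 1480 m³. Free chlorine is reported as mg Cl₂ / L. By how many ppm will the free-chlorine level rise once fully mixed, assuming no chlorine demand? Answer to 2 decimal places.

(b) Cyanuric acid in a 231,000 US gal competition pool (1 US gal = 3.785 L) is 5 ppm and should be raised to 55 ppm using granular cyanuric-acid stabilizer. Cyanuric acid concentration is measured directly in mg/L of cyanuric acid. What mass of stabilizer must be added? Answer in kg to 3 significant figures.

(a) Volume: 1480 m³ = 1,480,000 L.
(a) Mass of solution: 31.9 L × 1000 mL/L × 1.1 g/mL = 35,090 g.
(a) Available chlorine delivered: 35,090 g × 0.111 = 3895 g as Cl₂.
(a) Concentration rise: 3895 g / 1,480,000 L = 2.632 mg/L = 2.63 ppm.

(b) Volume: 231,000 US gal × 3.785 L/gal = 874,335 L.
(b) CYA to add: (55 − 5) = 50 mg/L × 874,335 L = 43,720 g cyanuric acid.

(a) 2.63 ppm; (b) 43.7 kg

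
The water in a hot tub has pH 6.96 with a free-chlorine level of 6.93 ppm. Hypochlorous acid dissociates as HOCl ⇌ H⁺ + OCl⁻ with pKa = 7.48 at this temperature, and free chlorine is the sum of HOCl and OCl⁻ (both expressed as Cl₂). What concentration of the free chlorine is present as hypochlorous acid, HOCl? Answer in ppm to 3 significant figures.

5.32 ppm

[OCl⁻]/[HOCl] = 10^(pH − pKa) = 10^(6.96 − 7.48) = 10^-0.52 = 0.302.
Fraction as HOCl = 1 / (1 + 0.302) = 0.7681.
HOCl = 0.7681 × 6.93 ppm = 5.323 ppm.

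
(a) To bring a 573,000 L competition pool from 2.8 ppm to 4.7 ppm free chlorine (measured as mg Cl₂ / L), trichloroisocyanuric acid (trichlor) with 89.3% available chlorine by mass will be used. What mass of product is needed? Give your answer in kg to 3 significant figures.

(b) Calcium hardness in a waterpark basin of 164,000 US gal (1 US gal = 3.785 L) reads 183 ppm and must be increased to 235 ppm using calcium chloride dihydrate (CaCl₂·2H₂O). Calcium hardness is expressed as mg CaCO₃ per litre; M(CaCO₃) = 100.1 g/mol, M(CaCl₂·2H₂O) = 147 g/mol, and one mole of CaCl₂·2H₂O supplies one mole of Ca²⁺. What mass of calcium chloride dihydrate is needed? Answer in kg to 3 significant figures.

(a) 1.22 kg; (b) 47.4 kg

(a) Chlorine deficit: 4.7 − 2.8 = 1.9 ppm = 1.9 mg/L as Cl₂.
(a) Cl₂ equivalent needed: 1.9 mg/L × 573,000 L = 1,089,000 mg = 1089 g.
(a) Product at 89.3% available chlorine: 1089 / 0.893 = 1219 g.

(b) Volume: 164,000 US gal × 3.785 L/gal = 620,740 L.
(b) Hardness to add: (235 − 183) = 52 mg/L as CaCO₃ × 620,740 L = 32,280 g as CaCO₃.
(b) Moles of Ca²⁺ (1 mol Ca²⁺ ≡ 1 mol CaCO₃): 32,280 / 100.1 g/mol = 322.5 mol.
(b) Mass of CaCl₂·2H₂O: 322.5 × 147 = 47,400 g.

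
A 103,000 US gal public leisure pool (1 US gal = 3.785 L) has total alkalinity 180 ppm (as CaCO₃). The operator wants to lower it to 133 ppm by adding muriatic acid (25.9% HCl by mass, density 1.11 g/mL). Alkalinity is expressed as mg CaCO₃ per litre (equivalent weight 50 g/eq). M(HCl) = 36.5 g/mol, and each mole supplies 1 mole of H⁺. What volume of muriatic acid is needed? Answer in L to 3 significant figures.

46.5 L

Volume: 103,000 US gal × 3.785 L/gal = 389,855 L.
Alkalinity to neutralize: (180 − 133) = 47 mg/L as CaCO₃ × 389,855 L = 18,320 g as CaCO₃.
Equivalents of H⁺ required: 18,320 ÷ 50 g/eq = 366.5 eq = 366.5 mol HCl.
Mass of HCl: 366.5 × 36.5 = 13,380 g.
Mass of 25.9% solution: 13,380 / 0.259 = 51,640 g.
Volume: 51,640 g ÷ 1.11 g/mL = 46,530 mL.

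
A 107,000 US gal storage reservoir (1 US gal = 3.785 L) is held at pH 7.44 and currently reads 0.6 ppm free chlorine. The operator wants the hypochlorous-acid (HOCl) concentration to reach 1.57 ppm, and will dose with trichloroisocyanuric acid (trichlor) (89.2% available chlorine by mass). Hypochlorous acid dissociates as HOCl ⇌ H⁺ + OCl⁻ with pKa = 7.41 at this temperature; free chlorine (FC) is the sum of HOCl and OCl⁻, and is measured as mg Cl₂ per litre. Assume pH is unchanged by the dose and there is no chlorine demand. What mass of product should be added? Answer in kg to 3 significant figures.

1.20 kg

Volume: 107,000 US gal × 3.785 L/gal = 404,995 L.
[OCl⁻]/[HOCl] = 10^(pH − pKa) = 10^(7.44 − 7.41) = 1.072; fraction as HOCl = 1/(1 + 1.072) = 0.4827.
Free chlorine required for 1.57 ppm HOCl: 1.57 / 0.4827 = 3.252 ppm.
FC to add: 3.252 − 0.6 = 2.652 mg/L as Cl₂.
Cl₂ equivalent: 2.652 mg/L × 404,995 L = 1074 g.
Product at 89.2% available Cl: 1074 / 0.892 = 1204 g.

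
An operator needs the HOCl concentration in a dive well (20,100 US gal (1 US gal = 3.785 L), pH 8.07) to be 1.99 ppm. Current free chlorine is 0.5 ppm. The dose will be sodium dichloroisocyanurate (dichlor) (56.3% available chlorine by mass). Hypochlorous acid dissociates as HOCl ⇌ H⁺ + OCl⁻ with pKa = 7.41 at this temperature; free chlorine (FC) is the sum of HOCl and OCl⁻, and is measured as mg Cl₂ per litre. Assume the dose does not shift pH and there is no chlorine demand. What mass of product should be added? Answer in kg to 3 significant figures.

1.43 kg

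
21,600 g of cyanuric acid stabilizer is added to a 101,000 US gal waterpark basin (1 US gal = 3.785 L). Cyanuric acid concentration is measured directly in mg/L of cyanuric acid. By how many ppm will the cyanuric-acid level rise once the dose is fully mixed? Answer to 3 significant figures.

56.5 ppm

Volume: 101,000 US gal × 3.785 L/gal = 382,285 L.
Rise: 21,600 g / 382,285 L × 1000 = 56.5 mg/L.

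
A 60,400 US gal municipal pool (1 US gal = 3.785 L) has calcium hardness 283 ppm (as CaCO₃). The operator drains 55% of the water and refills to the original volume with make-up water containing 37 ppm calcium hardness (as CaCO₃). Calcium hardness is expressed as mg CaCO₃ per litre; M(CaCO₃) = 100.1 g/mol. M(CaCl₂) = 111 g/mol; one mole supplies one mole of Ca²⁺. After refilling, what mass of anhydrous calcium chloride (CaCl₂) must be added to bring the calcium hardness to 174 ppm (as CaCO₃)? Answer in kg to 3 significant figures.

Volume: 60,400 US gal × 3.785 L/gal = 228,614 L.
After draining 55% and refilling: 283 × 0.45 + 37 × 0.55 = 147.7 ppm.
Deficit to target: 174 − 147.7 = 26.3 mg/L.
As CaCO₃: 26.3 mg/L × 228,614 L = 6013 g; ÷ 100.1 = 60.07 mol Ca²⁺.
Mass: 60.07 × 111 = 6667 g.

6.67 kg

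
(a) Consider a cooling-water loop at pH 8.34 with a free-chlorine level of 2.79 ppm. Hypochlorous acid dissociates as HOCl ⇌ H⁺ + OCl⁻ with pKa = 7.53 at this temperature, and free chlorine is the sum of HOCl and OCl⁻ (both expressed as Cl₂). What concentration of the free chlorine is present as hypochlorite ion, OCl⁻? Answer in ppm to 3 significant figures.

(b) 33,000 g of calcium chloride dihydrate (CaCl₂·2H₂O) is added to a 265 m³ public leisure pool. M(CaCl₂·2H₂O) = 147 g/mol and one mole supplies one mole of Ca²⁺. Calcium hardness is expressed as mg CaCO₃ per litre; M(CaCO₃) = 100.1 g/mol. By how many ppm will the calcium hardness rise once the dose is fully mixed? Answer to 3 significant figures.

(a) [OCl⁻]/[HOCl] = 10^(pH − pKa) = 10^(8.34 − 7.53) = 10^0.81 = 6.457.
(a) Fraction as HOCl = 1 / (1 + 6.457) = 0.1341.
(a) OCl⁻ = (1 − 0.1341) × 2.79 ppm = 2.416 ppm.

(b) Volume: 265 m³ = 265,000 L.
(b) Moles of Ca²⁺: 33,000 g ÷ 147 g/mol = 224.5 mol.
(b) As CaCO₃: 224.5 mol × 100.1 g/mol = 22,470 g.
(b) Rise: 22,470 g / 265,000 L × 1000 = 84.8 mg/L.

(a) 2.42 ppm; (b) 84.8 ppm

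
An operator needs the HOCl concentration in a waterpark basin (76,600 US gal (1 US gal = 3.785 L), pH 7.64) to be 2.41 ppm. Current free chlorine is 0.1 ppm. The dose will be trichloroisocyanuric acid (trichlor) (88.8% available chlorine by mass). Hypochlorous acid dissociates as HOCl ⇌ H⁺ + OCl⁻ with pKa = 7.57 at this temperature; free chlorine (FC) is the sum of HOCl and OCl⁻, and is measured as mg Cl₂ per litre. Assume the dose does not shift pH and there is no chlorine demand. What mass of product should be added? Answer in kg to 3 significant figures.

Volume: 76,600 US gal × 3.785 L/gal = 289,931 L.
[OCl⁻]/[HOCl] = 10^(pH − pKa) = 10^(7.64 − 7.57) = 1.175; fraction as HOCl = 1/(1 + 1.175) = 0.4598.
Free chlorine required for 2.41 ppm HOCl: 2.41 / 0.4598 = 5.242 ppm.
FC to add: 5.242 − 0.1 = 5.142 mg/L as Cl₂.
Cl₂ equivalent: 5.142 mg/L × 289,931 L = 1491 g.
Product at 88.8% available Cl: 1491 / 0.888 = 1679 g.

1.68 kg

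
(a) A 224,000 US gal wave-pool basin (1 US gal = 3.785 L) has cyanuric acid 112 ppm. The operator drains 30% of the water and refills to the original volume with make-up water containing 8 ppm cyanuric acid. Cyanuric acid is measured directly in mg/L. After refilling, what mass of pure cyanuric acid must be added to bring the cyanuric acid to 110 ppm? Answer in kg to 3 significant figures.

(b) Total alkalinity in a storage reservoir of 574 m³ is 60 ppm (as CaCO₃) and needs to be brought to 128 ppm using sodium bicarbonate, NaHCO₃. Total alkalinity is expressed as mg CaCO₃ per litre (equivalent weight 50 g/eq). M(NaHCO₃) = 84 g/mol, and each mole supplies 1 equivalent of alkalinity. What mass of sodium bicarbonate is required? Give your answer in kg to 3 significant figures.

(a) 24.8 kg; (b) 65.6 kg

(a) Volume: 224,000 US gal × 3.785 L/gal = 847,840 L.
(a) After draining 30% and refilling: 112 × 0.70 + 8 × 0.30 = 80.8 ppm.
(a) Deficit to target: 110 − 80.8 = 29.2 mg/L.
(a) Mass: 29.2 mg/L × 847,840 L = 24,760 g cyanuric acid.

(b) Volume: 574 m³ = 574,000 L.
(b) Alkalinity to add: (128 − 60) = 68 mg/L as CaCO₃ × 574,000 L = 39,030 g as CaCO₃.
(b) Equivalents: 39,030 g ÷ 50 g/eq = 780.6 eq.
(b) NaHCO₃ supplies 1 eq per mole → 780.6 mol.
(b) Mass: 780.6 mol × 84 g/mol = 65,570 g.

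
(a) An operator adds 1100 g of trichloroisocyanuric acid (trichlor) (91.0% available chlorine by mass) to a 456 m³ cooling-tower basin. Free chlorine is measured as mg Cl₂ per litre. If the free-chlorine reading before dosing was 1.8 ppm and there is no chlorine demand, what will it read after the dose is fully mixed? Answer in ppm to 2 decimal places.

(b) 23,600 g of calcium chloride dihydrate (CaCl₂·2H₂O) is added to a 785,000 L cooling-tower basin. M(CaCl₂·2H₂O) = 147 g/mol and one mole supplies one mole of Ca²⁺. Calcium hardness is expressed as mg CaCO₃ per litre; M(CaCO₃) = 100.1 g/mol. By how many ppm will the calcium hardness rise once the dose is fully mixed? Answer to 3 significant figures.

(a) 4.00 ppm; (b) 20.5 ppm

(a) Volume: 456 m³ = 456,000 L.
(a) Available chlorine delivered: 1100 g × 0.91 = 1001 g as Cl₂.
(a) Concentration rise: 1001 g / 456,000 L = 2.195 mg/L = 2.20 ppm.
(a) Final FC: 1.8 + 2.20 = 4.00 ppm.

(b) Moles of Ca²⁺: 23,600 g ÷ 147 g/mol = 160.5 mol.
(b) As CaCO₃: 160.5 mol × 100.1 g/mol = 16,070 g.
(b) Rise: 16,070 g / 785,000 L × 1000 = 20.47 mg/L.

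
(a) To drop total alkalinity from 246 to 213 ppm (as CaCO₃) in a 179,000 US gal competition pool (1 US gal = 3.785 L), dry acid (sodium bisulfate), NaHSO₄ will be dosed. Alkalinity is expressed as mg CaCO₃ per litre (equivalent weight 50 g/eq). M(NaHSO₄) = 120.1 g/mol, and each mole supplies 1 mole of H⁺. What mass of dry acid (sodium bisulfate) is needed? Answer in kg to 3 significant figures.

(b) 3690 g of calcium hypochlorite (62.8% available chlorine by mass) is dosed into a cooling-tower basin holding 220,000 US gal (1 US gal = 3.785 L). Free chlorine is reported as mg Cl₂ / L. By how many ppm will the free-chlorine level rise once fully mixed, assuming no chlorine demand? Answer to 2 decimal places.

(a) 53.7 kg; (b) 2.78 ppm

(a) Volume: 179,000 US gal × 3.785 L/gal = 677,515 L.
(a) Alkalinity to neutralize: (246 − 213) = 33 mg/L as CaCO₃ × 677,515 L = 22,360 g as CaCO₃.
(a) Equivalents of H⁺ required: 22,360 ÷ 50 g/eq = 447.2 eq = 447.2 mol NaHSO₄.
(a) Mass of NaHSO₄: 447.2 × 120.1 = 53,700 g.

(b) Volume: 220,000 US gal × 3.785 L/gal = 832,700 L.
(b) Available chlorine delivered: 3690 g × 0.628 = 2317 g as Cl₂.
(b) Concentration rise: 2317 g / 832,700 L = 2.783 mg/L = 2.78 ppm.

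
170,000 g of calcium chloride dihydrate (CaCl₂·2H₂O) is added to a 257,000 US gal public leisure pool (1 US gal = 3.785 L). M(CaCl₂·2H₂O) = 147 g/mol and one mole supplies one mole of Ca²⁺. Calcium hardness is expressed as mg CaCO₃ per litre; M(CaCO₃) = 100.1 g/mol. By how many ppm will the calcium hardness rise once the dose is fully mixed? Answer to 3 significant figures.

119 ppm

Volume: 257,000 US gal × 3.785 L/gal = 972,745 L.
Moles of Ca²⁺: 170,000 g ÷ 147 g/mol = 1156 mol.
As CaCO₃: 1156 mol × 100.1 g/mol = 115,800 g.
Rise: 115,800 g / 972,745 L × 1000 = 119 mg/L.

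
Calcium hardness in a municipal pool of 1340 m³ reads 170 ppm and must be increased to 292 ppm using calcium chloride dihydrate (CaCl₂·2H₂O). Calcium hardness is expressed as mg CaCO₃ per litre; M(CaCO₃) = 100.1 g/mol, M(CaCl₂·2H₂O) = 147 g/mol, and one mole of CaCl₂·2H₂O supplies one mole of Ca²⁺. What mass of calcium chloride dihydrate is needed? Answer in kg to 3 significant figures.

240 kg

Volume: 1340 m³ = 1,340,000 L.
Hardness to add: (292 − 170) = 122 mg/L as CaCO₃ × 1,340,000 L = 163,500 g as CaCO₃.
Moles of Ca²⁺ (1 mol Ca²⁺ ≡ 1 mol CaCO₃): 163,500 / 100.1 g/mol = 1633 mol.
Mass of CaCl₂·2H₂O: 1633 × 147 = 240,100 g.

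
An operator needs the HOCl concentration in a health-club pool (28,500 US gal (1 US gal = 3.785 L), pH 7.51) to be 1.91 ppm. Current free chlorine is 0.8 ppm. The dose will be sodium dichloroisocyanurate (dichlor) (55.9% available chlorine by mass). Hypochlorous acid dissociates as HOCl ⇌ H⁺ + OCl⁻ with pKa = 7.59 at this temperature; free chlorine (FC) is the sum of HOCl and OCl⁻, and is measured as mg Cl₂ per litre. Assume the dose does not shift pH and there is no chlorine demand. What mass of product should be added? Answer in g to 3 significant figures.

521 g

Volume: 28,500 US gal × 3.785 L/gal = 107,872 L.
[OCl⁻]/[HOCl] = 10^(pH − pKa) = 10^(7.51 − 7.59) = 0.8318; fraction as HOCl = 1/(1 + 0.8318) = 0.5459.
Free chlorine required for 1.91 ppm HOCl: 1.91 / 0.5459 = 3.499 ppm.
FC to add: 3.499 − 0.8 = 2.699 mg/L as Cl₂.
Cl₂ equivalent: 2.699 mg/L × 107,872 L = 291.1 g.
Product at 55.9% available Cl: 291.1 / 0.559 = 520.8 g.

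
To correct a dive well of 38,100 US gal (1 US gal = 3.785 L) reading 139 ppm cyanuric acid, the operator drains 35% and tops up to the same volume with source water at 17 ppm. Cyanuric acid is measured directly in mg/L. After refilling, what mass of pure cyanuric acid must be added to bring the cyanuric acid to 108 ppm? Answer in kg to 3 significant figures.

1.69 kg

Volume: 38,100 US gal × 3.785 L/gal = 144,208 L.
After draining 35% and refilling: 139 × 0.65 + 17 × 0.35 = 96.3 ppm.
Deficit to target: 108 − 96.3 = 11.7 mg/L.
Mass: 11.7 mg/L × 144,208 L = 1687 g cyanuric acid.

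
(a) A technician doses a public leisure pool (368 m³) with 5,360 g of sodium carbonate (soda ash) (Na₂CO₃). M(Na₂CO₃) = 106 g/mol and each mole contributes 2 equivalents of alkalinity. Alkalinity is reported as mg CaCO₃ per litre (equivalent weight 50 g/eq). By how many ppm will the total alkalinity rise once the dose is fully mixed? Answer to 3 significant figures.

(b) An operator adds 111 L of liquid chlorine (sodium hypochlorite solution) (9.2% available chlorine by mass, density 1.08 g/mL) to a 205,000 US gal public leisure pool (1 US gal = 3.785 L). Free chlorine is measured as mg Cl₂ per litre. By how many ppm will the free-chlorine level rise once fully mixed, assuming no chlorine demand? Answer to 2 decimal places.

(a) 13.7 ppm; (b) 14.21 ppm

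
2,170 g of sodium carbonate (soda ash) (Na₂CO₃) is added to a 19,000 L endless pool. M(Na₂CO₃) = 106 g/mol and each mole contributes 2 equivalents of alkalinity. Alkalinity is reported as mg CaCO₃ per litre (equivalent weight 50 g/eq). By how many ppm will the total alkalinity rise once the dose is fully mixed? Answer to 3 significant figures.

108 ppm

Moles of Na₂CO₃: 2,170 g ÷ 106 g/mol = 20.47 mol → 40.94 eq of alkalinity.
As CaCO₃: 40.94 eq × 50 g/eq = 2047 g.
Rise: 2047 g / 19,000 L × 1000 = 107.7 mg/L.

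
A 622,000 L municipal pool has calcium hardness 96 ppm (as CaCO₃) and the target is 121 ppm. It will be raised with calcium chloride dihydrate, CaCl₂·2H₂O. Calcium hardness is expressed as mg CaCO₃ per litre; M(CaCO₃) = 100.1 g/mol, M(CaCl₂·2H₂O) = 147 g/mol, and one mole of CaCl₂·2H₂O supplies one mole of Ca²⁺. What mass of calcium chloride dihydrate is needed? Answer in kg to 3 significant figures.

22.8 kg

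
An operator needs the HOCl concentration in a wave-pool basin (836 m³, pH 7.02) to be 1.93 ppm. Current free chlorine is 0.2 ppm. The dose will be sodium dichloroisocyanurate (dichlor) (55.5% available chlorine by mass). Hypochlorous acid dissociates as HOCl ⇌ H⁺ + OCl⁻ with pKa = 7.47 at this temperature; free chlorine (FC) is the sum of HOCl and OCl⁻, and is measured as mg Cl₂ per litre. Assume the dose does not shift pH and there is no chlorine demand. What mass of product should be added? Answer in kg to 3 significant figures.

Volume: 836 m³ = 836,000 L.
[OCl⁻]/[HOCl] = 10^(pH − pKa) = 10^(7.02 − 7.47) = 0.3548; fraction as HOCl = 1/(1 + 0.3548) = 0.7381.
Free chlorine required for 1.93 ppm HOCl: 1.93 / 0.7381 = 2.615 ppm.
FC to add: 2.615 − 0.2 = 2.415 mg/L as Cl₂.
Cl₂ equivalent: 2.415 mg/L × 836,000 L = 2019 g.
Product at 55.5% available Cl: 2019 / 0.555 = 3637 g.

3.64 kg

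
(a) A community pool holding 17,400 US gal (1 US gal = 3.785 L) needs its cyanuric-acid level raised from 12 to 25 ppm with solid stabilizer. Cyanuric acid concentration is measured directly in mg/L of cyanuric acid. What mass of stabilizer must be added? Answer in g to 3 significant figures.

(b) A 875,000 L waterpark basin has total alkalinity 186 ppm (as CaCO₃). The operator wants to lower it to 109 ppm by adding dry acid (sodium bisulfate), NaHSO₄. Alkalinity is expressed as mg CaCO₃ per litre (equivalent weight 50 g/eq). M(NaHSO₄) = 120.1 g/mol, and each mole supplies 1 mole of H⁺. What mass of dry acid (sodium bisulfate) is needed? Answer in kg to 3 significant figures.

(a) 856 g; (b) 162 kg

(a) Volume: 17,400 US gal × 3.785 L/gal = 65,859 L.
(a) CYA to add: (25 − 12) = 13 mg/L × 65,859 L = 856.2 g cyanuric acid.

(b) Alkalinity to neutralize: (186 − 109) = 77 mg/L as CaCO₃ × 875,000 L = 67,380 g as CaCO₃.
(b) Equivalents of H⁺ required: 67,380 ÷ 50 g/eq = 1348 eq = 1348 mol NaHSO₄.
(b) Mass of NaHSO₄: 1348 × 120.1 = 161,800 g.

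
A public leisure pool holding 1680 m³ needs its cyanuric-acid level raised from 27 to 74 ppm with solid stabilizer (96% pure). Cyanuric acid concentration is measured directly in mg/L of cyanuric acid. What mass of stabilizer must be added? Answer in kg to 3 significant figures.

Volume: 1680 m³ = 1,680,000 L.
CYA to add: (74 − 27) = 47 mg/L × 1,680,000 L = 78,960 g cyanuric acid.
At 96% purity: 78,960 / 0.96 = 82,250 g product.

82.2 kg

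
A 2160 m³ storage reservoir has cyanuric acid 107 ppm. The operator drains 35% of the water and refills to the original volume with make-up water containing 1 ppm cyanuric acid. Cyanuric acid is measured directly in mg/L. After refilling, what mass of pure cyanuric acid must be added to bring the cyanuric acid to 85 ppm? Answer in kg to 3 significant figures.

32.6 kg

Volume: 2160 m³ = 2,160,000 L.
After draining 35% and refilling: 107 × 0.65 + 1 × 0.35 = 69.9 ppm.
Deficit to target: 85 − 69.9 = 15.1 mg/L.
Mass: 15.1 mg/L × 2,160,000 L = 32,620 g cyanuric acid.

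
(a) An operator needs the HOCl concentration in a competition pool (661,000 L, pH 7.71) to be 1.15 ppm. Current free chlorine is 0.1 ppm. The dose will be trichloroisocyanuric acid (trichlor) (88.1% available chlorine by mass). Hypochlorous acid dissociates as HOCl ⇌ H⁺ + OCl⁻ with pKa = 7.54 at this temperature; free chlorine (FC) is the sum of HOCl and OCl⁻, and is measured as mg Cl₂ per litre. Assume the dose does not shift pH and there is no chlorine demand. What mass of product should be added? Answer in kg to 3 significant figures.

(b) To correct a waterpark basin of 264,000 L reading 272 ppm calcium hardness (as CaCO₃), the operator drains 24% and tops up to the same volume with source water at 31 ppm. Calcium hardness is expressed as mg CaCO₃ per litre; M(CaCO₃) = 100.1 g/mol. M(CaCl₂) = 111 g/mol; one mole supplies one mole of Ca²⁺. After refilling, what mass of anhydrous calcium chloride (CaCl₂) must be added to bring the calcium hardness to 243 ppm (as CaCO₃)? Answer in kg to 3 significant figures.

(a) 2.06 kg; (b) 8.44 kg

(a) [OCl⁻]/[HOCl] = 10^(pH − pKa) = 10^(7.71 − 7.54) = 1.479; fraction as HOCl = 1/(1 + 1.479) = 0.4034.
(a) Free chlorine required for 1.15 ppm HOCl: 1.15 / 0.4034 = 2.851 ppm.
(a) FC to add: 2.851 − 0.1 = 2.751 mg/L as Cl₂.
(a) Cl₂ equivalent: 2.751 mg/L × 661,000 L = 1818 g.
(a) Product at 88.1% available Cl: 1818 / 0.881 = 2064 g.

(b) After draining 24% and refilling: 272 × 0.76 + 31 × 0.24 = 214.16 ppm.
(b) Deficit to target: 243 − 214.16 = 28.84 mg/L.
(b) As CaCO₃: 28.84 mg/L × 264,000 L = 7614 g; ÷ 100.1 = 76.06 mol Ca²⁺.
(b) Mass: 76.06 × 111 = 8443 g.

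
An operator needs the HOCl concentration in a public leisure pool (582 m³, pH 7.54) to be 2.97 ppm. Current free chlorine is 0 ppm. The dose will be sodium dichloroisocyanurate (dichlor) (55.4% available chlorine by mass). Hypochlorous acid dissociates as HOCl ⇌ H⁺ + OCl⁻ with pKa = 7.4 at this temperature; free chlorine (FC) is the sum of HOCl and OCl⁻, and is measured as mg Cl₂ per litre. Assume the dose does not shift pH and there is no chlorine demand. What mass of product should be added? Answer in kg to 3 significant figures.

Volume: 582 m³ = 582,000 L.
[OCl⁻]/[HOCl] = 10^(pH − pKa) = 10^(7.54 − 7.4) = 1.38; fraction as HOCl = 1/(1 + 1.38) = 0.4201.
Free chlorine required for 2.97 ppm HOCl: 2.97 / 0.4201 = 7.07 ppm.
FC to add: 7.07 − 0 = 7.07 mg/L as Cl₂.
Cl₂ equivalent: 7.07 mg/L × 582,000 L = 4115 g.
Product at 55.4% available Cl: 4115 / 0.554 = 7427 g.

7.43 kg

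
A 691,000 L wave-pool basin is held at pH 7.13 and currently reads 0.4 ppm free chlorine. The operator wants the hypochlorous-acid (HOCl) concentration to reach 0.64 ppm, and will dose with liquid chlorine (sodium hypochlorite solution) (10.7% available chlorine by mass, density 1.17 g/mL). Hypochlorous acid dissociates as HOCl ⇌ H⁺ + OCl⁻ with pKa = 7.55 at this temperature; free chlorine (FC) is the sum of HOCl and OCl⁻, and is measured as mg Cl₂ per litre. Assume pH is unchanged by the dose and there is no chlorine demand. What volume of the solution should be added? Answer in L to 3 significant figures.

[OCl⁻]/[HOCl] = 10^(pH − pKa) = 10^(7.13 − 7.55) = 0.3802; fraction as HOCl = 1/(1 + 0.3802) = 0.7245.
Free chlorine required for 0.64 ppm HOCl: 0.64 / 0.7245 = 0.8833 ppm.
FC to add: 0.8833 − 0.4 = 0.4833 mg/L as Cl₂.
Cl₂ equivalent: 0.4833 mg/L × 691,000 L = 334 g.
Product at 10.7% available Cl: 334 / 0.107 = 3121 g.
Volume: 3121 g ÷ 1.17 g/mL = 2668 mL.

2.67 L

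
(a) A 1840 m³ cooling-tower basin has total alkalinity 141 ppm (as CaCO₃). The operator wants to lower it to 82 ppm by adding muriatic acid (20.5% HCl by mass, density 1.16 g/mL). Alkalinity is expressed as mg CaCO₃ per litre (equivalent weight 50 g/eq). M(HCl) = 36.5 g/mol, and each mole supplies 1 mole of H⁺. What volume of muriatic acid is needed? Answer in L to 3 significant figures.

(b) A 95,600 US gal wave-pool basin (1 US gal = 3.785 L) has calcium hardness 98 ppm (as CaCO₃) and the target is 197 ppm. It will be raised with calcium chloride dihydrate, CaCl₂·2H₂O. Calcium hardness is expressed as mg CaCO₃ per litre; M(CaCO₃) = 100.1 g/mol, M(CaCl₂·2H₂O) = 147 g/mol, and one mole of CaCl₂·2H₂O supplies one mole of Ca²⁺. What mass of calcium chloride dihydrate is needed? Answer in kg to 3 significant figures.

(a) Volume: 1840 m³ = 1,840,000 L.
(a) Alkalinity to neutralize: (141 − 82) = 59 mg/L as CaCO₃ × 1,840,000 L = 108,600 g as CaCO₃.
(a) Equivalents of H⁺ required: 108,600 ÷ 50 g/eq = 2171 eq = 2171 mol HCl.
(a) Mass of HCl: 2171 × 36.5 = 79,250 g.
(a) Mass of 20.5% solution: 79,250 / 0.205 = 386,600 g.
(a) Volume: 386,600 g ÷ 1.16 g/mL = 333,300 mL.

(b) Volume: 95,600 US gal × 3.785 L/gal = 361,846 L.
(b) Hardness to add: (197 − 98) = 99 mg/L as CaCO₃ × 361,846 L = 35,820 g as CaCO₃.
(b) Moles of Ca²⁺ (1 mol Ca²⁺ ≡ 1 mol CaCO₃): 35,820 / 100.1 g/mol = 357.9 mol.
(b) Mass of CaCl₂·2H₂O: 357.9 × 147 = 52,610 g.

(a) 333 L; (b) 52.6 kg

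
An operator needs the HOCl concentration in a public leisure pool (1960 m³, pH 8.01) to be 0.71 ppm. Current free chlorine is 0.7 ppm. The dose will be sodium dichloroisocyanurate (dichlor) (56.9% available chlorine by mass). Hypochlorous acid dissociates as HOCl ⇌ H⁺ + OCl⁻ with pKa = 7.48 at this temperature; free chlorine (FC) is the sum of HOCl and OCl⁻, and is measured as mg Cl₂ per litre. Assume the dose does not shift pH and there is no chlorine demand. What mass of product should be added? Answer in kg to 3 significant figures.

8.32 kg

Volume: 1960 m³ = 1,960,000 L.
[OCl⁻]/[HOCl] = 10^(pH − pKa) = 10^(8.01 − 7.48) = 3.388; fraction as HOCl = 1/(1 + 3.388) = 0.2279.
Free chlorine required for 0.71 ppm HOCl: 0.71 / 0.2279 = 3.116 ppm.
FC to add: 3.116 − 0.7 = 2.416 mg/L as Cl₂.
Cl₂ equivalent: 2.416 mg/L × 1,960,000 L = 4735 g.
Product at 56.9% available Cl: 4735 / 0.569 = 8322 g.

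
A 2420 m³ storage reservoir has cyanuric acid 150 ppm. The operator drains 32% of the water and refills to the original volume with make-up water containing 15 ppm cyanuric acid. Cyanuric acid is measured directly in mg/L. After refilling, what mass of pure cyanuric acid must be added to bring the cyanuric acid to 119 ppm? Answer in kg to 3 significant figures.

29.5 kg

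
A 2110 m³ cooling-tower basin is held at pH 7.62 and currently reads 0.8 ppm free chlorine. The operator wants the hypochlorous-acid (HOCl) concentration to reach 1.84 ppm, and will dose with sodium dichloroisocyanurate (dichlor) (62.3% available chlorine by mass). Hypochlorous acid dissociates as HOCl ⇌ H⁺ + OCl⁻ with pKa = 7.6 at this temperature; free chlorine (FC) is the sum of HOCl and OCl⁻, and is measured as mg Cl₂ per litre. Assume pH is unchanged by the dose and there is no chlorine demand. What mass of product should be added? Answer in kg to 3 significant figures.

10.0 kg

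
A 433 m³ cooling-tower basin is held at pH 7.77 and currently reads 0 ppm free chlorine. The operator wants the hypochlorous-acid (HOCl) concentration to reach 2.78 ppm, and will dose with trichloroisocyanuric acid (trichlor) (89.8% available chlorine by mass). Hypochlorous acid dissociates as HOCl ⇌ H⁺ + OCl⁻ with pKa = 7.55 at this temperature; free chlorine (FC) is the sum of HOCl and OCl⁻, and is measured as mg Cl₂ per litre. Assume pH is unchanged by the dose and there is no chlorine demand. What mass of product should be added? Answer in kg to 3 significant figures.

3.57 kg

Volume: 433 m³ = 433,000 L.
[OCl⁻]/[HOCl] = 10^(pH − pKa) = 10^(7.77 − 7.55) = 1.66; fraction as HOCl = 1/(1 + 1.66) = 0.376.
Free chlorine required for 2.78 ppm HOCl: 2.78 / 0.376 = 7.394 ppm.
FC to add: 7.394 − 0 = 7.394 mg/L as Cl₂.
Cl₂ equivalent: 7.394 mg/L × 433,000 L = 3201 g.
Product at 89.8% available Cl: 3201 / 0.898 = 3565 g.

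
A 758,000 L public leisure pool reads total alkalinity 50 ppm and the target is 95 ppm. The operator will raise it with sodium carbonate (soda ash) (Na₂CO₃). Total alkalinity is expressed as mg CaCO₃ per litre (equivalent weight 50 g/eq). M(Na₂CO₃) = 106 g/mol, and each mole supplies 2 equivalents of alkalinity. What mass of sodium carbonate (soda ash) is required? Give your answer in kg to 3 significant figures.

36.2 kg

Alkalinity to add: (95 − 50) = 45 mg/L as CaCO₃ × 758,000 L = 34,110 g as CaCO₃.
Equivalents: 34,110 g ÷ 50 g/eq = 682.2 eq.
Each mole of Na₂CO₃ supplies 2 eq, so 682.2 / 2 = 341.1 mol.
Mass: 341.1 mol × 106 g/mol = 36,160 g.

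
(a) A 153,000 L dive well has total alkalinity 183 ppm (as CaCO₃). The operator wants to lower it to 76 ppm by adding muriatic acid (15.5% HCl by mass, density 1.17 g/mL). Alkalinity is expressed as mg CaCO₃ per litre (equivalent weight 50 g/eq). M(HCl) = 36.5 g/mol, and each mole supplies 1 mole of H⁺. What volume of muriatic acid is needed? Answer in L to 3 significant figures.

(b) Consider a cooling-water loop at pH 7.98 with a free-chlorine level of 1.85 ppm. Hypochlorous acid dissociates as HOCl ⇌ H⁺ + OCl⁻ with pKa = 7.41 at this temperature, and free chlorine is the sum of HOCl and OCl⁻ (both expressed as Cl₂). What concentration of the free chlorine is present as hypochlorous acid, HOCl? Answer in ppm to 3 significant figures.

(a) 65.9 L; (b) 0.392 ppm

(a) Alkalinity to neutralize: (183 − 76) = 107 mg/L as CaCO₃ × 153,000 L = 16,370 g as CaCO₃.
(a) Equivalents of H⁺ required: 16,370 ÷ 50 g/eq = 327.4 eq = 327.4 mol HCl.
(a) Mass of HCl: 327.4 × 36.5 = 11,950 g.
(a) Mass of 15.5% solution: 11,950 / 0.155 = 77,100 g.
(a) Volume: 77,100 g ÷ 1.17 g/mL = 65,900 mL.

(b) [OCl⁻]/[HOCl] = 10^(pH − pKa) = 10^(7.98 − 7.41) = 10^0.57 = 3.715.
(b) Fraction as HOCl = 1 / (1 + 3.715) = 0.2121.
(b) HOCl = 0.2121 × 1.85 ppm = 0.3923 ppm.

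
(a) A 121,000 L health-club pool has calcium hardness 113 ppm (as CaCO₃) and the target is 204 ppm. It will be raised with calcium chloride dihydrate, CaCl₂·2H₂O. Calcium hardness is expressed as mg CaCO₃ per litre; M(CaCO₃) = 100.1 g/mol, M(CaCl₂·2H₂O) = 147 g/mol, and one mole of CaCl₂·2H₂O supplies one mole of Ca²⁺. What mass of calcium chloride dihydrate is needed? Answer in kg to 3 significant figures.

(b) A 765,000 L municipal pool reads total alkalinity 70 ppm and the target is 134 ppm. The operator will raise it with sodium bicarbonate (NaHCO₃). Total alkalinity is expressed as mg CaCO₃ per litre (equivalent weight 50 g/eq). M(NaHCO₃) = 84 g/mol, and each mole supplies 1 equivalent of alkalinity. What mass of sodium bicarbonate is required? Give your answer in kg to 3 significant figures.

(a) Hardness to add: (204 − 113) = 91 mg/L as CaCO₃ × 121,000 L = 11,010 g as CaCO₃.
(a) Moles of Ca²⁺ (1 mol Ca²⁺ ≡ 1 mol CaCO₃): 11,010 / 100.1 g/mol = 110 mol.
(a) Mass of CaCl₂·2H₂O: 110 × 147 = 16,170 g.

(b) Alkalinity to add: (134 − 70) = 64 mg/L as CaCO₃ × 765,000 L = 48,960 g as CaCO₃.
(b) Equivalents: 48,960 g ÷ 50 g/eq = 979.2 eq.
(b) NaHCO₃ supplies 1 eq per mole → 979.2 mol.
(b) Mass: 979.2 mol × 84 g/mol = 82,250 g.

(a) 16.2 kg; (b) 82.3 kg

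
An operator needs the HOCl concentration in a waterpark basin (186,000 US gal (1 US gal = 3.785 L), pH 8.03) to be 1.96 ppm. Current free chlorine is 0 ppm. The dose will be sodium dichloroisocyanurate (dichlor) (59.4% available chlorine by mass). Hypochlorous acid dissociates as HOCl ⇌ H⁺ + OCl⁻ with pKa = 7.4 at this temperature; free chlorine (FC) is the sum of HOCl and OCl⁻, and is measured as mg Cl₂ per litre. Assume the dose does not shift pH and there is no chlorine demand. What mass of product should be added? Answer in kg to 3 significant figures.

Volume: 186,000 US gal × 3.785 L/gal = 704,010 L.
[OCl⁻]/[HOCl] = 10^(pH − pKa) = 10^(8.03 − 7.4) = 4.266; fraction as HOCl = 1/(1 + 4.266) = 0.1899.
Free chlorine required for 1.96 ppm HOCl: 1.96 / 0.1899 = 10.32 ppm.
FC to add: 10.32 − 0 = 10.32 mg/L as Cl₂.
Cl₂ equivalent: 10.32 mg/L × 704,010 L = 7266 g.
Product at 59.4% available Cl: 7266 / 0.594 = 12,230 g.

12.2 kg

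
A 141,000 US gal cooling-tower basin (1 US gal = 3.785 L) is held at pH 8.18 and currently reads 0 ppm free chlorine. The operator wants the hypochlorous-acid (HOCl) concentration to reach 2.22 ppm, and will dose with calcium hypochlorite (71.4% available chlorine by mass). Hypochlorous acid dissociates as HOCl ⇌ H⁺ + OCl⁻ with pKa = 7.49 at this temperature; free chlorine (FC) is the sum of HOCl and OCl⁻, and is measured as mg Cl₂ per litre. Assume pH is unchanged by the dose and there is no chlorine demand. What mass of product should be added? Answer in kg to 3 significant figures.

9.79 kg

Volume: 141,000 US gal × 3.785 L/gal = 533,685 L.
[OCl⁻]/[HOCl] = 10^(pH − pKa) = 10^(8.18 − 7.49) = 4.898; fraction as HOCl = 1/(1 + 4.898) = 0.1696.
Free chlorine required for 2.22 ppm HOCl: 2.22 / 0.1696 = 13.09 ppm.
FC to add: 13.09 − 0 = 13.09 mg/L as Cl₂.
Cl₂ equivalent: 13.09 mg/L × 533,685 L = 6988 g.
Product at 71.4% available Cl: 6988 / 0.714 = 9787 g.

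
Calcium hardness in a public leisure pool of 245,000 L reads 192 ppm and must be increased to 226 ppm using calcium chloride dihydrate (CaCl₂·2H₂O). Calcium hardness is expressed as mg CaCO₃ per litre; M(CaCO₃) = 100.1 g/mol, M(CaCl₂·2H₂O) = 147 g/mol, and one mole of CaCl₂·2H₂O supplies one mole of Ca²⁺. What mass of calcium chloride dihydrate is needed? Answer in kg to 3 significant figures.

Hardness to add: (226 − 192) = 34 mg/L as CaCO₃ × 245,000 L = 8330 g as CaCO₃.
Moles of Ca²⁺ (1 mol Ca²⁺ ≡ 1 mol CaCO₃): 8330 / 100.1 g/mol = 83.22 mol.
Mass of CaCl₂·2H₂O: 83.22 × 147 = 12,230 g.

12.2 kg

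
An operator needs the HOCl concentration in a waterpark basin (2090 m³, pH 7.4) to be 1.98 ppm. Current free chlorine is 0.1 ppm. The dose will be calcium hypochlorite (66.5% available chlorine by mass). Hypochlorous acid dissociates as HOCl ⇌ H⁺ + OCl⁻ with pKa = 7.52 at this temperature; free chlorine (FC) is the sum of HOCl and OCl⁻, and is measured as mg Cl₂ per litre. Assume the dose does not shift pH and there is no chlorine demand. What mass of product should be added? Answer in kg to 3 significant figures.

10.6 kg

Volume: 2090 m³ = 2,090,000 L.
[OCl⁻]/[HOCl] = 10^(pH − pKa) = 10^(7.4 − 7.52) = 0.7586; fraction as HOCl = 1/(1 + 0.7586) = 0.5686.
Free chlorine required for 1.98 ppm HOCl: 1.98 / 0.5686 = 3.482 ppm.
FC to add: 3.482 − 0.1 = 3.382 mg/L as Cl₂.
Cl₂ equivalent: 3.382 mg/L × 2,090,000 L = 7068 g.
Product at 66.5% available Cl: 7068 / 0.665 = 10,630 g.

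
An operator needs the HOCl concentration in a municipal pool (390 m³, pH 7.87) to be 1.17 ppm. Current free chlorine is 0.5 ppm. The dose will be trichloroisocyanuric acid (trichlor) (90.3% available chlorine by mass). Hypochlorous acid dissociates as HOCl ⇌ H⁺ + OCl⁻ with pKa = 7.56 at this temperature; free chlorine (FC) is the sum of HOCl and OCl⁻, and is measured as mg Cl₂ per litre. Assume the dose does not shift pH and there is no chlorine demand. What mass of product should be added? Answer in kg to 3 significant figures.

Volume: 390 m³ = 390,000 L.
[OCl⁻]/[HOCl] = 10^(pH − pKa) = 10^(7.87 − 7.56) = 2.042; fraction as HOCl = 1/(1 + 2.042) = 0.3288.
Free chlorine required for 1.17 ppm HOCl: 1.17 / 0.3288 = 3.559 ppm.
FC to add: 3.559 − 0.5 = 3.059 mg/L as Cl₂.
Cl₂ equivalent: 3.059 mg/L × 390,000 L = 1193 g.
Product at 90.3% available Cl: 1193 / 0.903 = 1321 g.

1.32 kg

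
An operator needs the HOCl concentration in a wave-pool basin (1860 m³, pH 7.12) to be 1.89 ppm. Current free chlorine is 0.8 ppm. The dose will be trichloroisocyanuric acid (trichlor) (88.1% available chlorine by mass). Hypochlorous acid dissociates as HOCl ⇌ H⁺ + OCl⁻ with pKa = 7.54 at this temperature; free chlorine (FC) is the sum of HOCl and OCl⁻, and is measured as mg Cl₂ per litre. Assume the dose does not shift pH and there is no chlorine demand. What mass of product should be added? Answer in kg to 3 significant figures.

Volume: 1860 m³ = 1,860,000 L.
[OCl⁻]/[HOCl] = 10^(pH − pKa) = 10^(7.12 − 7.54) = 0.3802; fraction as HOCl = 1/(1 + 0.3802) = 0.7245.
Free chlorine required for 1.89 ppm HOCl: 1.89 / 0.7245 = 2.609 ppm.
FC to add: 2.609 − 0.8 = 1.809 mg/L as Cl₂.
Cl₂ equivalent: 1.809 mg/L × 1,860,000 L = 3364 g.
Product at 88.1% available Cl: 3364 / 0.881 = 3818 g.

3.82 kg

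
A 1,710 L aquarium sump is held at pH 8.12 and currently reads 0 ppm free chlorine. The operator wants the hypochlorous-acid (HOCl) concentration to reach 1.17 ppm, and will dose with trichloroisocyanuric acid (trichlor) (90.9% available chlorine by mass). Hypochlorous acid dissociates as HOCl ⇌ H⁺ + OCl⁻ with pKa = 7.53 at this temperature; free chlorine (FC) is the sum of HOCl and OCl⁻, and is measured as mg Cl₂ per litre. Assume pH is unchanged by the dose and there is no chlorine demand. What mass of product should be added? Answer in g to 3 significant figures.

10.8 g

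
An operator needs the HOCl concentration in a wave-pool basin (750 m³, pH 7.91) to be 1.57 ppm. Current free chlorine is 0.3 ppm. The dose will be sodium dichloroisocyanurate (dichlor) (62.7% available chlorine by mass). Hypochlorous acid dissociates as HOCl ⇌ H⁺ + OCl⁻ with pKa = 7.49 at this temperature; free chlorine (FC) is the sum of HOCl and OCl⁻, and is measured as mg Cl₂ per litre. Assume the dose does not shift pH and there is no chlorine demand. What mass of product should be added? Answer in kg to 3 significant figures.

6.46 kg

Volume: 750 m³ = 750,000 L.
[OCl⁻]/[HOCl] = 10^(pH − pKa) = 10^(7.91 − 7.49) = 2.63; fraction as HOCl = 1/(1 + 2.63) = 0.2755.
Free chlorine required for 1.57 ppm HOCl: 1.57 / 0.2755 = 5.7 ppm.
FC to add: 5.7 − 0.3 = 5.4 mg/L as Cl₂.
Cl₂ equivalent: 5.4 mg/L × 750,000 L = 4050 g.
Product at 62.7% available Cl: 4050 / 0.627 = 6459 g.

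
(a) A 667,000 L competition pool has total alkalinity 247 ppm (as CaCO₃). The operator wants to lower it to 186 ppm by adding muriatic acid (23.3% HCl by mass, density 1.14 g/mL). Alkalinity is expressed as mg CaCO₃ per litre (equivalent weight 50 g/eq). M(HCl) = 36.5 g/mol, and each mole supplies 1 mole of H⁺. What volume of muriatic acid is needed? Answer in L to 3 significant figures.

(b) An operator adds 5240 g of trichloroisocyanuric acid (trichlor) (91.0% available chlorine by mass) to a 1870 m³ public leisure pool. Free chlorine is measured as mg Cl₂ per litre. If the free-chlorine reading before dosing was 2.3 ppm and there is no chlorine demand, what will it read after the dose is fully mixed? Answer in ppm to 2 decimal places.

(a) 112 L; (b) 4.85 ppm

(a) Alkalinity to neutralize: (247 − 186) = 61 mg/L as CaCO₃ × 667,000 L = 40,690 g as CaCO₃.
(a) Equivalents of H⁺ required: 40,690 ÷ 50 g/eq = 813.7 eq = 813.7 mol HCl.
(a) Mass of HCl: 813.7 × 36.5 = 29,700 g.
(a) Mass of 23.3% solution: 29,700 / 0.233 = 127,500 g.
(a) Volume: 127,500 g ÷ 1.14 g/mL = 111,800 mL.

(b) Volume: 1870 m³ = 1,870,000 L.
(b) Available chlorine delivered: 5240 g × 0.91 = 4768 g as Cl₂.
(b) Concentration rise: 4768 g / 1,870,000 L = 2.55 mg/L = 2.55 ppm.
(b) Final FC: 2.3 + 2.55 = 4.85 ppm.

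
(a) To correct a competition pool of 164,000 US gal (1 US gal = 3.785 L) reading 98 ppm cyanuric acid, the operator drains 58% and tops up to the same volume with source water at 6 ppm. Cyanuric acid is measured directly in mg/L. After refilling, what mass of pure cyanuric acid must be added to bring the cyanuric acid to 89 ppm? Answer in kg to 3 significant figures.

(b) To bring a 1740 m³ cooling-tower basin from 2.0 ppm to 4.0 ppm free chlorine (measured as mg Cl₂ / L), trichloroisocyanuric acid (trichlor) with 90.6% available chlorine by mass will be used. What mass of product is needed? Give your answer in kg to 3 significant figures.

(a) 27.5 kg; (b) 3.84 kg

(a) Volume: 164,000 US gal × 3.785 L/gal = 620,740 L.
(a) After draining 58% and refilling: 98 × 0.42 + 6 × 0.58 = 44.64 ppm.
(a) Deficit to target: 89 − 44.64 = 44.36 mg/L.
(a) Mass: 44.36 mg/L × 620,740 L = 27,540 g cyanuric acid.

(b) Volume: 1740 m³ = 1,740,000 L.
(b) Chlorine deficit: 4.0 − 2.0 = 2 ppm = 2 mg/L as Cl₂.
(b) Cl₂ equivalent needed: 2 mg/L × 1,740,000 L = 3,480,000 mg = 3480 g.
(b) Product at 90.6% available chlorine: 3480 / 0.906 = 3841 g.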